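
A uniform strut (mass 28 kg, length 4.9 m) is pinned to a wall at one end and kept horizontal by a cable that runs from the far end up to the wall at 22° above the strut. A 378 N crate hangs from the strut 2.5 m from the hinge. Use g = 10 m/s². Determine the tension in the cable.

T ≈ 889 N

Take torques about the hinge: T sin 22° · 4.9 = 28×10×2.45 + 378×2.5 = 1631 N·m.
So T = 1631 / (0.3746 × 4.9) = 888.55 N.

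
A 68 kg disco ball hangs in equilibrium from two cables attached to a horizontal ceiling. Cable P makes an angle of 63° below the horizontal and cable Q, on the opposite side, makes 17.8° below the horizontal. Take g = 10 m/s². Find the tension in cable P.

Weight W = 68 × 10 = 680 N acts straight down.
Horizontal: T_P cos 63° = T_Q cos 17.8°  →  T_Q = 0.4768 T_P.
Vertical: T_P sin 63° + T_Q sin 17.8° = 680.
Substituting the horizontal relation into the vertical equation gives 1.037 T_P = 680, so T_P = 655.9 N.

T_P ≈ 656 N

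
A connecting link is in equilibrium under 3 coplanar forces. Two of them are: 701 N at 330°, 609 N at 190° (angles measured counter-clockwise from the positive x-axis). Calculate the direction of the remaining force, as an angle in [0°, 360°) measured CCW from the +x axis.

Sum the known components: ΣF_x = 7.336 N, ΣF_y = -456.3 N.
For equilibrium the remaining force must supply (−ΣF_x, −ΣF_y) = (-7.336, 456.3) N.
Magnitude = √((-7.336)² + (456.3)²) = 456.3 N; direction = atan2(456.3, -7.336) = 90.9°.

θ ≈ 90.9°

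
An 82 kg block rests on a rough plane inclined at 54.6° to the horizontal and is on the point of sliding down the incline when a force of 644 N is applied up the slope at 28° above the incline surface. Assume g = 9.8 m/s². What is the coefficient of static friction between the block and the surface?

μ ≈ 0.530

On the verge of sliding down the incline, friction is at its maximum μN and acts up the slope.
Perpendicular to incline: N = W cos 54.6° − P sin 28° = 465.5 − 302.3 = 163.2 N.
Along incline: P cos 28° + μN = W sin 54.6° → μ = (W sin 54.6° − P cos 28°) / N = 0.5296.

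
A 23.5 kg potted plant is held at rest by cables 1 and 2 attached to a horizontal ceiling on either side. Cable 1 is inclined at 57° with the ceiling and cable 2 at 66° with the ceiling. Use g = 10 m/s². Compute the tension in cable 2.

T_2 ≈ 153 N

Weight W = 23.5 × 10 = 235 N acts straight down.
Horizontal: T_1 cos 57° = T_2 cos 66°  →  T_1 = 0.7468 T_2.
Vertical: T_1 sin 57° + T_2 sin 66° = 235.
Substituting the horizontal relation into the vertical equation gives 1.54 T_2 = 235, so T_2 = 152.6 N.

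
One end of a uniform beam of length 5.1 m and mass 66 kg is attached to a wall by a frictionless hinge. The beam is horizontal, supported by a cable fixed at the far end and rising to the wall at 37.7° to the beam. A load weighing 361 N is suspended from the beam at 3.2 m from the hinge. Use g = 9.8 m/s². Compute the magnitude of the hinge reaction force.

|H| ≈ 846 N

Take torques about the hinge: T sin 37.7° · 5.1 = 66×9.8×2.55 + 361×3.2 = 2804.5 N·m.
So T = 2804.5 / (0.6115 × 5.1) = 899.24 N.
ΣF_x = 0: H_x = T cos 37.7° = 711.5 N.
ΣF_y = 0: H_y = (66×9.8 + 361) − T sin 37.7° = 1007.8 − 549.91 = 457.89 N.
|H| = √(H_x² + H_y²) = √((711.5)² + (457.89)²) = 846.11 N.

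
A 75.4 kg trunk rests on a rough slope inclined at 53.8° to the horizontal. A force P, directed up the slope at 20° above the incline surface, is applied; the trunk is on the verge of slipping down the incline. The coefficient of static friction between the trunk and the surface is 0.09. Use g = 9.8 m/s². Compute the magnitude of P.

P ≈ 613 N

On the verge of sliding down the incline, friction equals μN and acts up the slope.
Perpendicular: N + P sin 20° = W cos 53.8° = 436.4 N.
Along incline: P cos 20° + μN = W sin 53.8° with W sin 53.8° = 596.3 N.
Solving the pair for P and N: P = 612.8 N, N = 226.8 N (and f = μN = 20.41 N).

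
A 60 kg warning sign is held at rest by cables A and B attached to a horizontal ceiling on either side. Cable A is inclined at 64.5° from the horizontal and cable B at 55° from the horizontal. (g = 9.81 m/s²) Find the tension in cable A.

Weight W = 60 × 9.81 = 588.6 N acts straight down.
Horizontal: T_A cos 64.5° = T_B cos 55°  →  T_B = 0.7506 T_A.
Vertical: T_A sin 64.5° + T_B sin 55° = 588.6.
Substituting the horizontal relation into the vertical equation gives 1.517 T_A = 588.6, so T_A = 387.9 N.

T_A ≈ 388 N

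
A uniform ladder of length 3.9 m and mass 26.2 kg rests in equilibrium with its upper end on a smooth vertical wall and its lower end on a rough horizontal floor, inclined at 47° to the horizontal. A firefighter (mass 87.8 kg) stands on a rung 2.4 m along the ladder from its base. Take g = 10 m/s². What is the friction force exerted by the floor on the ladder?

f ≈ 626 N

Torques about the foot: N_wall · 3.9 sin 47° = 26.2×10×1.95 cos 47° + 87.8×10×2.4 cos 47° → N_wall = 626 N.
ΣF_x = 0: f_floor = N_wall = 626 N.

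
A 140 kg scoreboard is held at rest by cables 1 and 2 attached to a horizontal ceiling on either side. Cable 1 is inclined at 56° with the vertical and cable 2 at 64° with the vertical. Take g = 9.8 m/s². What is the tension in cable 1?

Angles from the horizontal: cable 1 is 90° − 56° = 34°, cable 2 is 90° − 64° = 26°.
Weight W = 140 × 9.8 = 1372 N acts straight down.
Horizontal: T_1 cos 34° = T_2 cos 26°  →  T_2 = 0.9224 T_1.
Vertical: T_1 sin 34° + T_2 sin 26° = 1372.
Substituting the horizontal relation into the vertical equation gives 0.9635 T_1 = 1372, so T_1 = 1424 N.

T_1 ≈ 1420 N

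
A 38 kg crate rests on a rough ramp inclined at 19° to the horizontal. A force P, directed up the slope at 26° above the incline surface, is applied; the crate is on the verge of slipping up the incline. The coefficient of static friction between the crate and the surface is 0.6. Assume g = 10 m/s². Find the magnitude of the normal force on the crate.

On the verge of sliding up the incline, friction equals μN and acts down the slope.
Perpendicular: N + P sin 26° = W cos 19° = 359.3 N.
Along incline: P cos 26° = W sin 19° + μN  with W sin 19° = 123.7 N.
Solving the pair for P and N: P = 292 N, N = 231.3 N (and f = μN = 138.8 N).

N ≈ 231 N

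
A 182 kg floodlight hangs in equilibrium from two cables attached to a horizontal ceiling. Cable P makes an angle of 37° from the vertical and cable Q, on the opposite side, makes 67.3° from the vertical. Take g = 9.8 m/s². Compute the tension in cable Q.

T_Q ≈ 1110 N

Angles from the horizontal: cable P is 90° − 37° = 53°, cable Q is 90° − 67.3° = 22.7°.
Weight W = 182 × 9.8 = 1784 N acts straight down.
Horizontal: T_P cos 53° = T_Q cos 22.7°  →  T_P = 1.533 T_Q.
Vertical: T_P sin 53° + T_Q sin 22.7° = 1784.
Substituting the horizontal relation into the vertical equation gives 1.61 T_Q = 1784, so T_Q = 1108 N.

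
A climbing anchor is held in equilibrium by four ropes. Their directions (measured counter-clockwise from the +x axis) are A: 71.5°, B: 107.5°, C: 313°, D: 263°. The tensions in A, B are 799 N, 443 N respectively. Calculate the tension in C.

T_C ≈ 31.9 N

Resolve: ΣF_x = 799 cos 71.5° + 443 cos 107.5° + T_C cos 313° + T_D cos 263° = 0.
        ΣF_y = 799 sin 71.5° + 443 sin 107.5° + T_C sin 313° + T_D sin 263° = 0.
The known terms sum to (120.3, 1180) N, so 0.6820 T_C − 0.1219 T_D = -120.3 and -0.7314 T_C − 0.9925 T_D = -1180.
Solving simultaneously: T_C = 31.87 N, T_D = 1166 N.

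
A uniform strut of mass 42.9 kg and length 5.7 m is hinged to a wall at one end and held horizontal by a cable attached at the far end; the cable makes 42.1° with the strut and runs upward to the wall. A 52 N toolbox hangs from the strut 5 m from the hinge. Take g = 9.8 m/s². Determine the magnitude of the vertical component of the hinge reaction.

|H_y| ≈ 217 N

Take torques about the hinge: T sin 42.1° · 5.7 = 42.9×9.8×2.85 + 52×5 = 1458.2 N·m.
So T = 1458.2 / (0.6704 × 5.7) = 381.58 N.
ΣF_y = 0: H_y = (42.9×9.8 + 52) − T sin 42.1° = 472.42 − 255.82 = 216.6 N.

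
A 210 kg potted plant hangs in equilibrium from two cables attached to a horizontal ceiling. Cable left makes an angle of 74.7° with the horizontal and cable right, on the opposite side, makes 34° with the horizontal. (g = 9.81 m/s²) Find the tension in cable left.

Weight W = 210 × 9.81 = 2060 N acts straight down.
Horizontal: T_left cos 74.7° = T_right cos 34°  →  T_right = 0.3183 T_left.
Vertical: T_left sin 74.7° + T_right sin 34° = 2060.
Substituting the horizontal relation into the vertical equation gives 1.143 T_left = 2060, so T_left = 1803 N.

T_left ≈ 1800 N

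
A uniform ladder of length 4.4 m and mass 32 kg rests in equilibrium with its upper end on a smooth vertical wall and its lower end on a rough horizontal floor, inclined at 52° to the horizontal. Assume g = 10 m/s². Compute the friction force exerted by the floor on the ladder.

f ≈ 125 N

Torques about the foot: N_wall · 4.4 sin 52° = 32×10×2.2 cos 52° → N_wall = 125.01 N.
ΣF_x = 0: f_floor = N_wall = 125.01 N.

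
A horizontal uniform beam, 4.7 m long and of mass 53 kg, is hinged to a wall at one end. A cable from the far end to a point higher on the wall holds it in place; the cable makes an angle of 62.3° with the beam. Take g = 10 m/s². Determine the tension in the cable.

T ≈ 299 N

Take torques about the hinge: T sin 62.3° · 4.7 = 53×10×2.35 = 1245.5 N·m.
So T = 1245.5 / (0.8854 × 4.7) = 299.3 N.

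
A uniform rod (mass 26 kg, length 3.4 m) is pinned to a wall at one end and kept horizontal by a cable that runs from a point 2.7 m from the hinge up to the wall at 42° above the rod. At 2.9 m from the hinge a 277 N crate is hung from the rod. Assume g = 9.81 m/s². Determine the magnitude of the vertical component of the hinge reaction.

Take torques about the hinge: T sin 42° · 2.7 = 26×9.81×1.7 + 277×2.9 = 1236.9 N·m.
So T = 1236.9 / (0.6691 × 2.7) = 684.64 N.
ΣF_y = 0: H_y = (26×9.81 + 277) − T sin 42° = 532.06 − 458.11 = 73.948 N.

|H_y| ≈ 73.9 N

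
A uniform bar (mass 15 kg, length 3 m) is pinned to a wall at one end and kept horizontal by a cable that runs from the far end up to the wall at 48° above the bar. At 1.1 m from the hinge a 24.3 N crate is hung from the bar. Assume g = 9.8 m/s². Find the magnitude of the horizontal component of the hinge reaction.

H_x ≈ 74.2 N

Take torques about the hinge: T sin 48° · 3 = 15×9.8×1.5 + 24.3×1.1 = 247.23 N·m.
So T = 247.23 / (0.7431 × 3) = 110.89 N.
ΣF_x = 0: H_x = T cos 48° = 74.202 N.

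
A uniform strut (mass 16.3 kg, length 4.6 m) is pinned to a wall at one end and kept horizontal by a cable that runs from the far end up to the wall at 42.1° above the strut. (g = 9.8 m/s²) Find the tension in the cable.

T ≈ 119 N

Take torques about the hinge: T sin 42.1° · 4.6 = 16.3×9.8×2.3 = 367.4 N·m.
So T = 367.4 / (0.6704 × 4.6) = 119.13 N.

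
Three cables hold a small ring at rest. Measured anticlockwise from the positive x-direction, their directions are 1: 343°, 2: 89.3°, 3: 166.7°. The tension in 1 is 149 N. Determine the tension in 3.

Resolve: ΣF_x = 149 cos 343° + T_2 cos 89.3° + T_3 cos 166.7° = 0.
        ΣF_y = 149 sin 343° + T_2 sin 89.3° + T_3 sin 166.7° = 0.
The known terms sum to (142.5, -43.56) N, so 0.0122 T_2 − 0.9732 T_3 = -142.5 and 0.9999 T_2 + 0.2300 T_3 = 43.56.
Solving simultaneously: T_2 = 9.853 N, T_3 = 146.5 N.

T_3 ≈ 147 N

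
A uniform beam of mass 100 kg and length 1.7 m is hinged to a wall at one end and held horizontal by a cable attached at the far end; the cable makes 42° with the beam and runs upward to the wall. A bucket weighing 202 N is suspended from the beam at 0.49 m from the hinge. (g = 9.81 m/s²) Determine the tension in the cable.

Take torques about the hinge: T sin 42° · 1.7 = 100×9.81×0.85 + 202×0.49 = 932.83 N·m.
So T = 932.83 / (0.6691 × 1.7) = 820.05 N.

T ≈ 820 N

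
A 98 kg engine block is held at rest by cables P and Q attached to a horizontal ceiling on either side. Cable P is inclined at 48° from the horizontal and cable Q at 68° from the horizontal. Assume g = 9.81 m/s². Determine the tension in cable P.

T_P ≈ 401 N

Weight W = 98 × 9.81 = 961.4 N acts straight down.
Horizontal: T_P cos 48° = T_Q cos 68°  →  T_Q = 1.786 T_P.
Vertical: T_P sin 48° + T_Q sin 68° = 961.4.
Substituting the horizontal relation into the vertical equation gives 2.399 T_P = 961.4, so T_P = 400.7 N.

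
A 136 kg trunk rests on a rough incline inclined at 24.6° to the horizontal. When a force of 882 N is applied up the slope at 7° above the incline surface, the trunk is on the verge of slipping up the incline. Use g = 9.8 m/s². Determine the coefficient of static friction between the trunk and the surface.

μ ≈ 0.290

On the verge of sliding up the incline, friction is at its maximum μN and acts down the slope.
Perpendicular to incline: N = W cos 24.6° − P sin 7° = 1212 − 107.5 = 1104 N.
Along incline: P cos 7° − μN = W sin 24.6° → μ = −(W sin 24.6° − P cos 7°) / N = 0.2903.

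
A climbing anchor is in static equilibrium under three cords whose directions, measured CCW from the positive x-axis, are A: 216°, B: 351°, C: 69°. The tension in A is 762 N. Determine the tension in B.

T_B ≈ 424 N

Resolve: ΣF_x = 762 cos 216° + T_B cos 351° + T_C cos 69° = 0.
        ΣF_y = 762 sin 216° + T_B sin 351° + T_C sin 69° = 0.
The known terms sum to (-616.5, -447.9) N, so 0.9877 T_B + 0.3584 T_C = 616.5 and -0.1564 T_B + 0.9336 T_C = 447.9.
Solving simultaneously: T_B = 424.3 N, T_C = 550.9 N.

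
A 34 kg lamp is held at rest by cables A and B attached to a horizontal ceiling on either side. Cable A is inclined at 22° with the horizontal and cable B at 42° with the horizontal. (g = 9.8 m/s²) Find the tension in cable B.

Weight W = 34 × 9.8 = 333.2 N acts straight down.
Horizontal: T_A cos 22° = T_B cos 42°  →  T_A = 0.8015 T_B.
Vertical: T_A sin 22° + T_B sin 42° = 333.2.
Substituting the horizontal relation into the vertical equation gives 0.9694 T_B = 333.2, so T_B = 343.7 N.

T_B ≈ 344 N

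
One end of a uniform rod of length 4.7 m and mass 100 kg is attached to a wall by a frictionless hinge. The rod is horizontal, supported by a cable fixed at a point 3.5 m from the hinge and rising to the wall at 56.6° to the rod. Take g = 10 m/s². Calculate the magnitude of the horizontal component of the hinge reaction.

Take torques about the hinge: T sin 56.6° · 3.5 = 100×10×2.35 = 2350 N·m.
So T = 2350 / (0.8348 × 3.5) = 804.25 N.
ΣF_x = 0: H_x = T cos 56.6° = 442.73 N.

H_x ≈ 443 N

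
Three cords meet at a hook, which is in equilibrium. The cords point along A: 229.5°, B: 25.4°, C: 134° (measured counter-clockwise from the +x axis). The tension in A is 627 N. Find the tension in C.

T_C ≈ 270 N

Resolve: ΣF_x = 627 cos 229.5° + T_B cos 25.4° + T_C cos 134° = 0.
        ΣF_y = 627 sin 229.5° + T_B sin 25.4° + T_C sin 134° = 0.
The known terms sum to (-407.2, -476.8) N, so 0.9033 T_B − 0.6947 T_C = 407.2 and 0.4289 T_B + 0.7193 T_C = 476.8.
Solving simultaneously: T_B = 658.5 N, T_C = 270.1 N.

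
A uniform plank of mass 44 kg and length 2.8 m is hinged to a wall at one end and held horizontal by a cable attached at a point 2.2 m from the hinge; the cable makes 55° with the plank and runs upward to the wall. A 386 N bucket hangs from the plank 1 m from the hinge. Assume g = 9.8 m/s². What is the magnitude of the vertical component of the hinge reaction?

Take torques about the hinge: T sin 55° · 2.2 = 44×9.8×1.4 + 386×1 = 989.68 N·m.
So T = 989.68 / (0.8192 × 2.2) = 549.17 N.
ΣF_y = 0: H_y = (44×9.8 + 386) − T sin 55° = 817.2 − 449.85 = 367.35 N.

|H_y| ≈ 367 N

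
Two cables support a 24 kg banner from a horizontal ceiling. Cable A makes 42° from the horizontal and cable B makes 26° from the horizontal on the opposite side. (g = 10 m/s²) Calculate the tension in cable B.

Weight W = 24 × 10 = 240 N acts straight down.
Horizontal: T_A cos 42° = T_B cos 26°  →  T_A = 1.209 T_B.
Vertical: T_A sin 42° + T_B sin 26° = 240.
Substituting the horizontal relation into the vertical equation gives 1.248 T_B = 240, so T_B = 192.4 N.

T_B ≈ 192 N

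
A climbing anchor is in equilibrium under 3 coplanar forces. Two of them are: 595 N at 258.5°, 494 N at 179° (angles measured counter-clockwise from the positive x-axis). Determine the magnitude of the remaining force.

F ≈ 840 N

Sum the known components: ΣF_x = -612.5 N, ΣF_y = -574.4 N.
For equilibrium the remaining force must supply (−ΣF_x, −ΣF_y) = (612.5, 574.4) N.
Magnitude = √((612.5)² + (574.4)²) = 839.8 N; direction = atan2(574.4, 612.5) = 43.2°.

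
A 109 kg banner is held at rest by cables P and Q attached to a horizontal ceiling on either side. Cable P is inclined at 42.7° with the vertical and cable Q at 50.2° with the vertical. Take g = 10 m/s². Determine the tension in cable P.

Angles from the horizontal: cable P is 90° − 42.7° = 47.3°, cable Q is 90° − 50.2° = 39.8°.
Weight W = 109 × 10 = 1090 N acts straight down.
Horizontal: T_P cos 47.3° = T_Q cos 39.8°  →  T_Q = 0.8827 T_P.
Vertical: T_P sin 47.3° + T_Q sin 39.8° = 1090.
Substituting the horizontal relation into the vertical equation gives 1.3 T_P = 1090, so T_P = 838.5 N.

T_P ≈ 839 N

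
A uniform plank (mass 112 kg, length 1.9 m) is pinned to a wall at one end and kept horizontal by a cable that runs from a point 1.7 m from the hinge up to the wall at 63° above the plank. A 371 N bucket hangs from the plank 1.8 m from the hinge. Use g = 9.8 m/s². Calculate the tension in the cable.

T ≈ 1130 N

Take torques about the hinge: T sin 63° · 1.7 = 112×9.8×0.95 + 371×1.8 = 1710.5 N·m.
So T = 1710.5 / (0.8910 × 1.7) = 1129.3 N.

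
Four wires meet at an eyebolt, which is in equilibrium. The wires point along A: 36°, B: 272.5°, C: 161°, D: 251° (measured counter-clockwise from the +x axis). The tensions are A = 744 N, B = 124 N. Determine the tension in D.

T_D ≈ 494 N

Resolve: ΣF_x = 744 cos 36° + 124 cos 272.5° + T_C cos 161° + T_D cos 251° = 0.
        ΣF_y = 744 sin 36° + 124 sin 272.5° + T_C sin 161° + T_D sin 251° = 0.
The known terms sum to (607.3, 313.4) N, so -0.9455 T_C − 0.3256 T_D = -607.3 and 0.3256 T_C − 0.9455 T_D = -313.4.
Solving simultaneously: T_C = 472.2 N, T_D = 494.1 N.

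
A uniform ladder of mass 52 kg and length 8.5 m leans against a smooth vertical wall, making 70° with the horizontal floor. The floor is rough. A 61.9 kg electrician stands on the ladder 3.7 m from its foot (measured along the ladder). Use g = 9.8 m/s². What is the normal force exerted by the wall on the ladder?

Torques about the foot: N_wall · 8.5 sin 70° = 52×9.8×4.25 cos 70° + 61.9×9.8×3.7 cos 70° → N_wall = 188.85 N.

N_wall ≈ 189 N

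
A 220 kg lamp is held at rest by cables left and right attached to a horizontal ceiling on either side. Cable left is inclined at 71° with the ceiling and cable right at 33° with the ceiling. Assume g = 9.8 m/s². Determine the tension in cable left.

Weight W = 220 × 9.8 = 2156 N acts straight down.
Horizontal: T_left cos 71° = T_right cos 33°  →  T_right = 0.3882 T_left.
Vertical: T_left sin 71° + T_right sin 33° = 2156.
Substituting the horizontal relation into the vertical equation gives 1.157 T_left = 2156, so T_left = 1864 N.

T_left ≈ 1860 N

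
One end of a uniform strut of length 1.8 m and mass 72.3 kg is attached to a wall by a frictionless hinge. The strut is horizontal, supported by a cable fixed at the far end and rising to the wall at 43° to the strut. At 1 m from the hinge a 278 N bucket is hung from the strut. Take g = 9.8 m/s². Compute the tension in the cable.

Take torques about the hinge: T sin 43° · 1.8 = 72.3×9.8×0.9 + 278×1 = 915.69 N·m.
So T = 915.69 / (0.6820 × 1.8) = 745.92 N.

T ≈ 746 N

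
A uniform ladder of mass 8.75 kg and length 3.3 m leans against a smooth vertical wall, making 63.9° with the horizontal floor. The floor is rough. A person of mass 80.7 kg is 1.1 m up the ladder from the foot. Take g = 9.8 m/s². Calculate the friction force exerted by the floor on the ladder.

Torques about the foot: N_wall · 3.3 sin 63.9° = 8.75×9.8×1.65 cos 63.9° + 80.7×9.8×1.1 cos 63.9° → N_wall = 150.15 N.
ΣF_x = 0: f_floor = N_wall = 150.15 N.

f ≈ 150 N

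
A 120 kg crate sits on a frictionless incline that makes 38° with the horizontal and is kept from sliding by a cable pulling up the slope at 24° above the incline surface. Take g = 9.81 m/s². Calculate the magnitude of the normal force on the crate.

Take axes along and perpendicular to the incline. Weight components: W sin 38° = 724.8 N down-slope, W cos 38° = 927.6 N into the surface.
Along incline: T cos 24° = W sin 38° → T = 793.3 N.
Perpendicular: N = W cos 38° − T sin 24° = 605 N.

N ≈ 605 N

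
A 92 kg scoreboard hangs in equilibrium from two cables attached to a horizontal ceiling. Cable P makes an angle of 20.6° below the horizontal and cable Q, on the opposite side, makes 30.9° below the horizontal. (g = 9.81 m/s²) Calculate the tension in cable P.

Weight W = 92 × 9.81 = 902.5 N acts straight down.
Horizontal: T_P cos 20.6° = T_Q cos 30.9°  →  T_Q = 1.091 T_P.
Vertical: T_P sin 20.6° + T_Q sin 30.9° = 902.5.
Substituting the horizontal relation into the vertical equation gives 0.9121 T_P = 902.5, so T_P = 989.5 N.

T_P ≈ 990 N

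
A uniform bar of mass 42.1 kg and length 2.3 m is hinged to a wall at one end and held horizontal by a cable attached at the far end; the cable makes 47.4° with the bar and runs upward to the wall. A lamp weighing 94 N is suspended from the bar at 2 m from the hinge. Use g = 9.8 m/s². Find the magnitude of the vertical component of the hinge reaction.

Take torques about the hinge: T sin 47.4° · 2.3 = 42.1×9.8×1.15 + 94×2 = 662.47 N·m.
So T = 662.47 / (0.7361 × 2.3) = 391.29 N.
ΣF_y = 0: H_y = (42.1×9.8 + 94) − T sin 47.4° = 506.58 − 288.03 = 218.55 N.

|H_y| ≈ 219 N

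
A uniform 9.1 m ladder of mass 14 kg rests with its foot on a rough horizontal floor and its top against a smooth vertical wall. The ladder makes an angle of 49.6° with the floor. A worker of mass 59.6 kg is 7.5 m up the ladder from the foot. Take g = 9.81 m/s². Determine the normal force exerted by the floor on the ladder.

N_floor ≈ 722 N

ΣF_y = 0: N_floor = 14×9.81 + 59.6×9.81 = 722.02 N.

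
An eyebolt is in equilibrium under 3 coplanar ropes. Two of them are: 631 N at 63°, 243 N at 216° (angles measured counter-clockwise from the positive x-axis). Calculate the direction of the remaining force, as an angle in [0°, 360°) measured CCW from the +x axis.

Sum the known components: ΣF_x = 89.88 N, ΣF_y = 419.4 N.
For equilibrium the remaining force must supply (−ΣF_x, −ΣF_y) = (-89.88, -419.4) N.
Magnitude = √((-89.88)² + (-419.4)²) = 428.9 N; direction = atan2(-419.4, -89.88) = 257.9°.

θ ≈ 258°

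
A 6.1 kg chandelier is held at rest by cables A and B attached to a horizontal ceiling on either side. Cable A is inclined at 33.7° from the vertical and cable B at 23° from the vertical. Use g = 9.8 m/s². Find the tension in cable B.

T_B ≈ 39.7 N

Angles from the horizontal: cable A is 90° − 33.7° = 56.3°, cable B is 90° − 23° = 67°.
Weight W = 6.1 × 9.8 = 59.78 N acts straight down.
Horizontal: T_A cos 56.3° = T_B cos 67°  →  T_A = 0.7042 T_B.
Vertical: T_A sin 56.3° + T_B sin 67° = 59.78.
Substituting the horizontal relation into the vertical equation gives 1.506 T_B = 59.78, so T_B = 39.68 N.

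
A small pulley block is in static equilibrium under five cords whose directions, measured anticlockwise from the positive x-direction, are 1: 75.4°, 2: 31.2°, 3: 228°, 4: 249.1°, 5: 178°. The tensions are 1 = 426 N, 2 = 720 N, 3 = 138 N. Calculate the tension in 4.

Resolve: ΣF_x = 426 cos 75.4° + 720 cos 31.2° + 138 cos 228° + T_4 cos 249.1° + T_5 cos 178° = 0.
        ΣF_y = 426 sin 75.4° + 720 sin 31.2° + 138 sin 228° + T_4 sin 249.1° + T_5 sin 178° = 0.
The known terms sum to (630.9, 682.7) N, so -0.3567 T_4 − 0.9994 T_5 = -630.9 and -0.9342 T_4 + 0.0349 T_5 = -682.7.
Solving simultaneously: T_4 = 744.4 N, T_5 = 365.6 N.

T_4 ≈ 744 N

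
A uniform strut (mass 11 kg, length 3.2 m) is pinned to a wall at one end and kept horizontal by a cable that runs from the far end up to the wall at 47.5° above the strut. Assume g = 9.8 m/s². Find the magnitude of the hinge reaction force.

Take torques about the hinge: T sin 47.5° · 3.2 = 11×9.8×1.6 = 172.48 N·m.
So T = 172.48 / (0.7373 × 3.2) = 73.107 N.
ΣF_x = 0: H_x = T cos 47.5° = 49.39 N.
ΣF_y = 0: H_y = (11×9.8) − T sin 47.5° = 107.8 − 53.9 = 53.9 N.
|H| = √(H_x² + H_y²) = √((49.39)² + (53.9)²) = 73.107 N.

|H| ≈ 73.1 N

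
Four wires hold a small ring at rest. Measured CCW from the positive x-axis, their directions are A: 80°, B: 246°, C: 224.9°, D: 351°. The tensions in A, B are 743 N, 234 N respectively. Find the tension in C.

Resolve: ΣF_x = 743 cos 80° + 234 cos 246° + T_C cos 224.9° + T_D cos 351° = 0.
        ΣF_y = 743 sin 80° + 234 sin 246° + T_C sin 224.9° + T_D sin 351° = 0.
The known terms sum to (33.84, 517.9) N, so -0.7083 T_C + 0.9877 T_D = -33.84 and -0.7059 T_C − 0.1564 T_D = -517.9.
Solving simultaneously: T_C = 639.7 N, T_D = 424.5 N.

T_C ≈ 640 N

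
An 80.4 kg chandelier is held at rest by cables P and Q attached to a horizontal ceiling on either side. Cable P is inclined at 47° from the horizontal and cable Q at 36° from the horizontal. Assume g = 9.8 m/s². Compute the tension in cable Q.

Weight W = 80.4 × 9.8 = 787.9 N acts straight down.
Horizontal: T_P cos 47° = T_Q cos 36°  →  T_P = 1.186 T_Q.
Vertical: T_P sin 47° + T_Q sin 36° = 787.9.
Substituting the horizontal relation into the vertical equation gives 1.455 T_Q = 787.9, so T_Q = 541.4 N.

T_Q ≈ 541 N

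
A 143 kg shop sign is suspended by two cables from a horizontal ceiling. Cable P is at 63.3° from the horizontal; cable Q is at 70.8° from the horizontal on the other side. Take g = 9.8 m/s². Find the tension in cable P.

T_P ≈ 642 N

Weight W = 143 × 9.8 = 1401 N acts straight down.
Horizontal: T_P cos 63.3° = T_Q cos 70.8°  →  T_Q = 1.366 T_P.
Vertical: T_P sin 63.3° + T_Q sin 70.8° = 1401.
Substituting the horizontal relation into the vertical equation gives 2.184 T_P = 1401, so T_P = 641.8 N.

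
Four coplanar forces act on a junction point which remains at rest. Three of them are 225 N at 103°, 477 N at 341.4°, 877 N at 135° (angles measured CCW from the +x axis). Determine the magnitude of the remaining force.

Sum the known components: ΣF_x = -218.7 N, ΣF_y = 687.2 N.
For equilibrium the remaining force must supply (−ΣF_x, −ΣF_y) = (218.7, -687.2) N.
Magnitude = √((218.7)² + (-687.2)²) = 721.2 N; direction = atan2(-687.2, 218.7) = 287.7°.

F ≈ 721 N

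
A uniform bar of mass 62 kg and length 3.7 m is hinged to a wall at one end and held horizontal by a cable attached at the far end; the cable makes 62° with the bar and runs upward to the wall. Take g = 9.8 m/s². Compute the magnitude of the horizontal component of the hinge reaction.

Take torques about the hinge: T sin 62° · 3.7 = 62×9.8×1.85 = 1124.1 N·m.
So T = 1124.1 / (0.8829 × 3.7) = 344.07 N.
ΣF_x = 0: H_x = T cos 62° = 161.53 N.

H_x ≈ 162 N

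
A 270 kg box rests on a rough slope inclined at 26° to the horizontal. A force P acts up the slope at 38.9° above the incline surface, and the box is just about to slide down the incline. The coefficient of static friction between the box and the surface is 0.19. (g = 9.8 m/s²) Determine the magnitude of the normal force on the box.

N ≈ 1700 N

On the verge of sliding down the incline, friction equals μN and acts up the slope.
Perpendicular: N + P sin 38.9° = W cos 26° = 2378 N.
Along incline: P cos 38.9° + μN = W sin 26° with W sin 26° = 1160 N.
Solving the pair for P and N: P = 1075 N, N = 1703 N (and f = μN = 323.6 N).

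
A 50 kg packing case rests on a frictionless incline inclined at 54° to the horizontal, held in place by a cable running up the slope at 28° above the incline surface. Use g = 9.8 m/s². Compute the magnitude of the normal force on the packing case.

Take axes along and perpendicular to the incline. Weight components: W sin 54° = 396.4 N down-slope, W cos 54° = 288 N into the surface.
Along incline: T cos 28° = W sin 54° → T = 449 N.
Perpendicular: N = W cos 54° − T sin 28° = 77.24 N.

N ≈ 77.2 N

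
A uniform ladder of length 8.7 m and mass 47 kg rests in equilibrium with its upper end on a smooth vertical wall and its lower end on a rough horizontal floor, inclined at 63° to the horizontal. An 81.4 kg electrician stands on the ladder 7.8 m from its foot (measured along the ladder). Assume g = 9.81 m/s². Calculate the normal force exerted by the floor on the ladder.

N_floor ≈ 1260 N

ΣF_y = 0: N_floor = 47×9.81 + 81.4×9.81 = 1259.6 N.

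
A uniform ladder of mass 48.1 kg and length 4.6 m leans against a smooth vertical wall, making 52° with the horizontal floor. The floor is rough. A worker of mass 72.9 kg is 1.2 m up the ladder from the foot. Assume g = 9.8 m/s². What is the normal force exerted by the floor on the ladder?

ΣF_y = 0: N_floor = 48.1×9.8 + 72.9×9.8 = 1185.8 N.

N_floor ≈ 1190 N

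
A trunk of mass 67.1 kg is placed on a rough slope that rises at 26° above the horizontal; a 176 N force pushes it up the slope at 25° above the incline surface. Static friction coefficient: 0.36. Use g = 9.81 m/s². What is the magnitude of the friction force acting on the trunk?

Axes along / perpendicular to the incline. W sin 26° = 288.6 N down-slope; W cos 26° = 591.6 N into the surface.
Perpendicular: N = W cos 26° − P sin 25° = 591.6 − 74.38 = 517.3 N.
Along incline: P cos 25° + f = W sin 26° (friction acts up-slope) → f = 288.6 − 159.5 = 129 N.
|f| = 129 N ≤ μN = 186.2 N, so the trunk is indeed static.

f ≈ 129 N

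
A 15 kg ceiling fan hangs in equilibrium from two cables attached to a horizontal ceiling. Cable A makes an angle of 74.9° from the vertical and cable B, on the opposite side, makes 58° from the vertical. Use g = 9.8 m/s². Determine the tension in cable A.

Angles from the horizontal: cable A is 90° − 74.9° = 15.1°, cable B is 90° − 58° = 32°.
Weight W = 15 × 9.8 = 147 N acts straight down.
Horizontal: T_A cos 15.1° = T_B cos 32°  →  T_B = 1.138 T_A.
Vertical: T_A sin 15.1° + T_B sin 32° = 147.
Substituting the horizontal relation into the vertical equation gives 0.8638 T_A = 147, so T_A = 170.2 N.

T_A ≈ 170 N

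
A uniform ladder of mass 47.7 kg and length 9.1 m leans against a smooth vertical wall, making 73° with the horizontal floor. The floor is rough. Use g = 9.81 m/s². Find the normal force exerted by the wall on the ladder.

N_wall ≈ 71.5 N

Torques about the foot: N_wall · 9.1 sin 73° = 47.7×9.81×4.55 cos 73° → N_wall = 71.531 N.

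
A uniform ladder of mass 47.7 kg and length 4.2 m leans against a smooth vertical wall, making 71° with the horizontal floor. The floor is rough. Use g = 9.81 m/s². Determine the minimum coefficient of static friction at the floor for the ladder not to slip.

ΣF_y = 0: N_floor = 47.7×9.81 = 467.94 N.
Torques about the foot: N_wall · 4.2 sin 71° = 47.7×9.81×2.1 cos 71° → N_wall = 80.562 N.
ΣF_x = 0: f_floor = N_wall = 80.562 N.
μ_min = f_floor / N_floor = 80.562 / 467.94 = 0.1722.

μ_min ≈ 0.172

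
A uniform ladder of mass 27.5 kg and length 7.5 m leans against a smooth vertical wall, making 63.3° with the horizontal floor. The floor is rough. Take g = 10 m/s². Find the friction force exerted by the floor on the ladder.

f ≈ 69.2 N

Torques about the foot: N_wall · 7.5 sin 63.3° = 27.5×10×3.75 cos 63.3° → N_wall = 69.155 N.
ΣF_x = 0: f_floor = N_wall = 69.155 N.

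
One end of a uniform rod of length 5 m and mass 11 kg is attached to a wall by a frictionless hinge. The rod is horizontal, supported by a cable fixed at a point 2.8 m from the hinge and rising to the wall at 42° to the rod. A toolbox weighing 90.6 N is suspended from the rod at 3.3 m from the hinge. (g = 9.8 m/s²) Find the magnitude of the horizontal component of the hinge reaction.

Take torques about the hinge: T sin 42° · 2.8 = 11×9.8×2.5 + 90.6×3.3 = 568.48 N·m.
So T = 568.48 / (0.6691 × 2.8) = 303.42 N.
ΣF_x = 0: H_x = T cos 42° = 225.49 N.

H_x ≈ 225 N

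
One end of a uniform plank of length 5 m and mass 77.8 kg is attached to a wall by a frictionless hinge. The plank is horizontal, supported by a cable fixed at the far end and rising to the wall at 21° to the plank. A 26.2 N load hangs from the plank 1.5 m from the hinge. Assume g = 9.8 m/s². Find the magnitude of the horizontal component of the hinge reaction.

Take torques about the hinge: T sin 21° · 5 = 77.8×9.8×2.5 + 26.2×1.5 = 1945.4 N·m.
So T = 1945.4 / (0.3584 × 5) = 1085.7 N.
ΣF_x = 0: H_x = T cos 21° = 1013.6 N.

H_x ≈ 1010 N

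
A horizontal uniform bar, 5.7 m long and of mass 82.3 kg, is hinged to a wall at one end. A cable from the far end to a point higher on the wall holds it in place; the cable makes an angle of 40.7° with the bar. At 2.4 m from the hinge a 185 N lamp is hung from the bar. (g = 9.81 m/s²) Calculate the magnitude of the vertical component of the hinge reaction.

|H_y| ≈ 511 N

Take torques about the hinge: T sin 40.7° · 5.7 = 82.3×9.81×2.85 + 185×2.4 = 2745 N·m.
So T = 2745 / (0.6521 × 5.7) = 738.5 N.
ΣF_y = 0: H_y = (82.3×9.81 + 185) − T sin 40.7° = 992.36 − 481.58 = 510.79 N.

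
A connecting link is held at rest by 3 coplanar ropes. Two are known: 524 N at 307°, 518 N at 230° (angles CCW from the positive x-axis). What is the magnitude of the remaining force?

F ≈ 815 N

Sum the known components: ΣF_x = -17.61 N, ΣF_y = -815.3 N.
For equilibrium the remaining force must supply (−ΣF_x, −ΣF_y) = (17.61, 815.3) N.
Magnitude = √((17.61)² + (815.3)²) = 815.5 N; direction = atan2(815.3, 17.61) = 88.8°.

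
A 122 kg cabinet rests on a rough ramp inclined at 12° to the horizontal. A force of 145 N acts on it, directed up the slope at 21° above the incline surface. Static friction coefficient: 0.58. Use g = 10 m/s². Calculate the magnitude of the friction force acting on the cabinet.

f ≈ 118 N

Axes along / perpendicular to the incline. W sin 12° = 253.7 N down-slope; W cos 12° = 1193 N into the surface.
Perpendicular: N = W cos 12° − P sin 21° = 1193 − 51.96 = 1141 N.
Along incline: P cos 21° + f = W sin 12° (friction acts up-slope) → f = 253.7 − 135.4 = 118.3 N.
|f| = 118.3 N ≤ μN = 662 N, so the cabinet is indeed static.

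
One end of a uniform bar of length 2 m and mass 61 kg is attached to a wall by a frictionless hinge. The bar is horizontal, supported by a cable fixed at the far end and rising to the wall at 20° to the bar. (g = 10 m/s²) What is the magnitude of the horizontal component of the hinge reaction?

Take torques about the hinge: T sin 20° · 2 = 61×10×1 = 610 N·m.
So T = 610 / (0.3420 × 2) = 891.76 N.
ΣF_x = 0: H_x = T cos 20° = 837.98 N.

H_x ≈ 838 N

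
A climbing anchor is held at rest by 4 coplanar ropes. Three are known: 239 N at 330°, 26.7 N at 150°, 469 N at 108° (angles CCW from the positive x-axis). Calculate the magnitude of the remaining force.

F ≈ 342 N

Sum the known components: ΣF_x = 38.93 N, ΣF_y = 339.9 N.
For equilibrium the remaining force must supply (−ΣF_x, −ΣF_y) = (-38.93, -339.9) N.
Magnitude = √((-38.93)² + (-339.9)²) = 342.1 N; direction = atan2(-339.9, -38.93) = 263.5°.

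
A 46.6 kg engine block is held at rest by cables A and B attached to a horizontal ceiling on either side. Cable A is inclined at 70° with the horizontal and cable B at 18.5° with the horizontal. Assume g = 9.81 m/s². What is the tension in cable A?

Weight W = 46.6 × 9.81 = 457.1 N acts straight down.
Horizontal: T_A cos 70° = T_B cos 18.5°  →  T_B = 0.3607 T_A.
Vertical: T_A sin 70° + T_B sin 18.5° = 457.1.
Substituting the horizontal relation into the vertical equation gives 1.054 T_A = 457.1, so T_A = 433.7 N.

T_A ≈ 434 N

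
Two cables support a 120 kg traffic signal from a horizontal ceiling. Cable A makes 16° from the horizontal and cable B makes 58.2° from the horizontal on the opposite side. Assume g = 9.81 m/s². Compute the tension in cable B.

Weight W = 120 × 9.81 = 1177 N acts straight down.
Horizontal: T_A cos 16° = T_B cos 58.2°  →  T_A = 0.5482 T_B.
Vertical: T_A sin 16° + T_B sin 58.2° = 1177.
Substituting the horizontal relation into the vertical equation gives 1.001 T_B = 1177, so T_B = 1176 N.

T_B ≈ 1180 N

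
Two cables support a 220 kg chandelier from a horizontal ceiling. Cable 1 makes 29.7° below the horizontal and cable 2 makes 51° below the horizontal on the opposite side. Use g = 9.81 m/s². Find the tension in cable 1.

Weight W = 220 × 9.81 = 2158 N acts straight down.
Horizontal: T_1 cos 29.7° = T_2 cos 51°  →  T_2 = 1.38 T_1.
Vertical: T_1 sin 29.7° + T_2 sin 51° = 2158.
Substituting the horizontal relation into the vertical equation gives 1.568 T_1 = 2158, so T_1 = 1376 N.

T_1 ≈ 1380 N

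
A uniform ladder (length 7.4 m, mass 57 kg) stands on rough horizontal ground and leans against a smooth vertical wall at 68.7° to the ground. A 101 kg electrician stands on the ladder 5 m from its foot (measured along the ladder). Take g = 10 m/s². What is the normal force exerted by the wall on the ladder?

Torques about the foot: N_wall · 7.4 sin 68.7° = 57×10×3.7 cos 68.7° + 101×10×5 cos 68.7° → N_wall = 377.19 N.

N_wall ≈ 377 N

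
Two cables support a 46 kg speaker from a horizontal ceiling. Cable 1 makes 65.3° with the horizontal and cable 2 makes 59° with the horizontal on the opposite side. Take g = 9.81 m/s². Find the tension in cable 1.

Weight W = 46 × 9.81 = 451.3 N acts straight down.
Horizontal: T_1 cos 65.3° = T_2 cos 59°  →  T_2 = 0.8113 T_1.
Vertical: T_1 sin 65.3° + T_2 sin 59° = 451.3.
Substituting the horizontal relation into the vertical equation gives 1.604 T_1 = 451.3, so T_1 = 281.3 N.

T_1 ≈ 281 N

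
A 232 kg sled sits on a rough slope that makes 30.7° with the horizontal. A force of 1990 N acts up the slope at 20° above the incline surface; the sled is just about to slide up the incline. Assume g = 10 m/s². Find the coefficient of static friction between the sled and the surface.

On the verge of sliding up the incline, friction is at its maximum μN and acts down the slope.
Perpendicular to incline: N = W cos 30.7° − P sin 20° = 1995 − 680.6 = 1314 N.
Along incline: P cos 20° − μN = W sin 30.7° → μ = −(W sin 30.7° − P cos 20°) / N = 0.5216.

μ ≈ 0.522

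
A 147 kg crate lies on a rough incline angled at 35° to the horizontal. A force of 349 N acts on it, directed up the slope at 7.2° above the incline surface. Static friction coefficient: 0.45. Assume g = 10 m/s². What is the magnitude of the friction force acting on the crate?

Axes along / perpendicular to the incline. W sin 35° = 843.2 N down-slope; W cos 35° = 1204 N into the surface.
Perpendicular: N = W cos 35° − P sin 7.2° = 1204 − 43.74 = 1160 N.
Along incline: P cos 7.2° + f = W sin 35° (friction acts up-slope) → f = 843.2 − 346.2 = 496.9 N.
|f| = 496.9 N ≤ μN = 522.2 N, so the crate is indeed static.

f ≈ 497 N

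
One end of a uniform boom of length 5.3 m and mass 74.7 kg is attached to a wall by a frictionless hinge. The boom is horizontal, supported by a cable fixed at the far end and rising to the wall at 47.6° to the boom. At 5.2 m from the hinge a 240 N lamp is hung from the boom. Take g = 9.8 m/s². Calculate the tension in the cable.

Take torques about the hinge: T sin 47.6° · 5.3 = 74.7×9.8×2.65 + 240×5.2 = 3188 N·m.
So T = 3188 / (0.7385 × 5.3) = 814.54 N.

T ≈ 815 N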